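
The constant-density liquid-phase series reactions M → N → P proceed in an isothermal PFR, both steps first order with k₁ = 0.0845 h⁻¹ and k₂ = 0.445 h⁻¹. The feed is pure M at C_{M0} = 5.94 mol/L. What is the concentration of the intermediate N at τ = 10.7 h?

0.552 mol/L

For first-order series with pure M initially, C_N(τ) = k₁C_{M0}/(k₂−k₁)·(e^(−k₁τ) − e^(−k₂τ)).
e^(−k₁τ) = e^(−0.0845×10.7) = e^(−0.9042) = 0.4049; e^(−k₂τ) = e^(−4.761) = 0.008553.
C_N = 0.0845×5.94/(0.445−0.0845) × (0.4049−0.008553) = 1.392×0.3963 = 0.5518 mol/L.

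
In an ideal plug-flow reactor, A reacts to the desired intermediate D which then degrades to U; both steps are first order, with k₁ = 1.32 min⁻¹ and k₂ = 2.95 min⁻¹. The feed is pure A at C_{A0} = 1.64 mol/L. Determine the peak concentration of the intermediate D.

At the optimum, C_{D,max}/C_{A0} = (k₁/k₂)^[k₂/(k₂−k₁)].
= (1.32/2.95)^(2.95/(2.95−1.32)) = (0.4475)^(1.810) = 0.2333.
C_{D,max} = 0.2333×1.64 = 0.383 mol/L.

0.383 mol/L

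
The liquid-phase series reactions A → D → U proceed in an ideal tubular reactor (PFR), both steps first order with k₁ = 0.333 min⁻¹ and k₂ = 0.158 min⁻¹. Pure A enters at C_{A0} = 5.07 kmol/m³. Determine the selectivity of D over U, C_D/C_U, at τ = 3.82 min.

The intermediate concentration in a first-order A→B→C sequence is C_D = k₁C_{A0}(e^(−k₁τ) − e^(−k₂τ))/(k₂−k₁).
e^(−k₁τ) = e^(−0.333×3.82) = e^(−1.272) = 0.2803; e^(−k₂τ) = e^(−0.6036) = 0.5469.
C_D = 0.333×5.07/(0.158−0.333) × (0.2803−0.5469) = (-9.647)×(-0.2666) = 2.572 kmol/m³.
C_A = C_{A0}e^(−k₁τ) = 1.421 kmol/m³, so C_U = C_{A0}−C_A−C_D = 1.077 kmol/m³; C_D/C_U = 2.39.

2.39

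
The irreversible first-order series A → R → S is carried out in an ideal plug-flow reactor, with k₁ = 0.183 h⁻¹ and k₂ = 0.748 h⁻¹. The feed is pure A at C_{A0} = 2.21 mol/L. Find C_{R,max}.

At the optimum, C_{R,max}/C_{A0} = (k₁/k₂)^[k₂/(k₂−k₁)].
= (0.183/0.748)^(0.748/(0.748−0.183)) = (0.2447)^(1.324) = 0.1551.
C_{R,max} = 0.1551×2.21 = 0.343 mol/L.

0.343 mol/L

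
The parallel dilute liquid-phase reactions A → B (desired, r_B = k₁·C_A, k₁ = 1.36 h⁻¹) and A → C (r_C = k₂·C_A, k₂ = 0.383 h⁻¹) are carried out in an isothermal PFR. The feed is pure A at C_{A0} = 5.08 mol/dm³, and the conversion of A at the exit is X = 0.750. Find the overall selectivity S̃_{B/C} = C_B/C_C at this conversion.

3.55

C_A = C_{A0}(1−X) = 1.270 mol/dm³.
Both paths are first order in A, so the instantaneous fraction to B is constant: dC_B/d(−C_A) = k₁/(k₁+k₂) = 0.7803.
C_B = 0.7803·(C_{A0}−C_A) = 0.7803×3.810 = 2.97 mol/dm³.
C_C = (C_{A0}−C_A)−C_B = 0.8372 mol/dm³; S̃_{B/C} = 2.973/0.8372 = 3.55.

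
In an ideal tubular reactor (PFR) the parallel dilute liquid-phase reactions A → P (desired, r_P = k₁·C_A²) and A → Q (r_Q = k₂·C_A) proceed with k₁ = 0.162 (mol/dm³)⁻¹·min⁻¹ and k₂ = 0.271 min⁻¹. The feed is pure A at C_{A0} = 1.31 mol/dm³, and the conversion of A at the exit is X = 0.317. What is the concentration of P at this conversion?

0.164 mol/dm³

C_A = C_{A0}(1−X) = 0.8947 mol/dm³.
Along a PFR/batch, dC_Q/dC_A = −r_Q/(r_P+r_Q) = −k₂/(k₂+k₁·C_A).
Integrating from C_{A0} to C_A: C_Q = (0.271/0.162)·ln[(0.271+0.162·1.31)/(0.271+0.162·0.895)] = 1.673·ln(0.4832/0.4159) = 0.2508 mol/dm³.
Then C_P = (C_{A0}−C_A) − C_Q = 0.4153 − 0.2508 = 0.1645 mol/dm³.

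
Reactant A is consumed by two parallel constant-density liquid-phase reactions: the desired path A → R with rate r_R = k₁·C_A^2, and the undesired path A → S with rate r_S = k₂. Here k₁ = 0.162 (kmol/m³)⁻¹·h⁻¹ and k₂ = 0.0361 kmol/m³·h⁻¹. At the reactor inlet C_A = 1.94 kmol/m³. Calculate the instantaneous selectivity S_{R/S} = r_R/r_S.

16.9

S_{R/S} = r_R/r_S = (k₁·C_A^2)/(k₂) = (k₁/k₂)·C_A^2.
= (0.162×1.940^2) / (0.0361) = 0.6097/0.03610 = 16.9.
Since the desired path is higher order in A, keeping C_A high (PFR or concentrated feed) favours R.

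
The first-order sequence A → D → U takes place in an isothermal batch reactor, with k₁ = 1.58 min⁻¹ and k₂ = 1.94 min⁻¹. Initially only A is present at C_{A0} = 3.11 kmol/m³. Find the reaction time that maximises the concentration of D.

Setting dC_D/dt = 0 gives t_opt = ln(k₂/k₁)/(k₂−k₁).
= ln(1.94/1.58)/(1.94−1.58) = ln(1.228)/0.3600 = 0.2053/0.3600 = 0.570 min.

0.570 min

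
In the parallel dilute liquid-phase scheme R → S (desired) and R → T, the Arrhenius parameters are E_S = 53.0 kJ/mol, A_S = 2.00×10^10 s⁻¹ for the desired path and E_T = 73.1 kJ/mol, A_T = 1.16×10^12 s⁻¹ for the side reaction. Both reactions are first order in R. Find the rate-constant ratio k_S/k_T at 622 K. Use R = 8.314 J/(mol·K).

0.841

k_S/k_T = (A_S/A_T)·exp[−(E_S−E_T)/(RT)] = (A_S/A_T)·exp[(E_T−E_S)/(RT)].
(E_T−E_S)/(RT) = (73.1−53.0)×10³/(8.314×622) = 20100/5171 = 3.887.
k_S/k_T = (2.00×10^10/1.16×10^12)·exp(3.887) = 0.01724 × 48.76 = 0.841.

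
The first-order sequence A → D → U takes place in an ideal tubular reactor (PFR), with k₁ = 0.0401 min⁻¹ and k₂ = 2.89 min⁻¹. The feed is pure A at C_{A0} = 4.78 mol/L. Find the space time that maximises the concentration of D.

Setting dC_D/dτ = 0 gives τ_opt = ln(k₂/k₁)/(k₂−k₁).
= ln(2.89/0.0401)/(2.89−0.0401) = ln(72.07)/2.850 = 4.278/2.850 = 1.50 min.

1.50 min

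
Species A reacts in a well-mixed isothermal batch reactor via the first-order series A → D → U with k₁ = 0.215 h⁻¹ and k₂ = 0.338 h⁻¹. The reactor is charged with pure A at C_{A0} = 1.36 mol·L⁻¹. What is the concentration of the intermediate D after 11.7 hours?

The intermediate concentration in a first-order A→B→C sequence is C_D = k₁C_{A0}(e^(−k₁t) − e^(−k₂t))/(k₂−k₁).
e^(−k₁t) = e^(−0.215×11.7) = e^(−2.515) = 0.08082; e^(−k₂t) = e^(−3.955) = 0.01917.
C_D = 0.215×1.36/(0.338−0.215) × (0.08082−0.01917) = 2.377×0.06166 = 0.1466 mol·L⁻¹.

0.147 mol·L⁻¹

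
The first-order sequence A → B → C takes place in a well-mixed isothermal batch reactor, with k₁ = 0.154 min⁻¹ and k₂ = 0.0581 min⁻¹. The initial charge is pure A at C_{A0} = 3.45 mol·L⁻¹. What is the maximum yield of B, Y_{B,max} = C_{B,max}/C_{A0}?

At the optimum, C_{B,max}/C_{A0} = (k₁/k₂)^[k₂/(k₂−k₁)].
= (0.154/0.0581)^(0.0581/(0.0581−0.154)) = (2.651)^(-0.6058) = 0.5540.

0.554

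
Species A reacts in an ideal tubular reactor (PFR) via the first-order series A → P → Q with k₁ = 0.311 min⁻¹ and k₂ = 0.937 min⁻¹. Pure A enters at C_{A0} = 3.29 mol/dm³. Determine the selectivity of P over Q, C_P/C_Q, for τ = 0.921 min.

Solving the coupled first-order balances gives C_P(τ) = [k₁/(k₂−k₁)]·C_{A0}·(e^(−k₁τ) − e^(−k₂τ)).
e^(−k₁τ) = e^(−0.311×0.921) = e^(−0.2864) = 0.7509; e^(−k₂τ) = e^(−0.8630) = 0.4219.
C_P = 0.311×3.29/(0.937−0.311) × (0.7509−0.4219) = 1.634×0.3290 = 0.5378 mol/dm³.
C_A = C_{A0}e^(−k₁τ) = 2.471 mol/dm³, so C_Q = C_{A0}−C_A−C_P = 0.2816 mol/dm³; C_P/C_Q = 1.91.

1.91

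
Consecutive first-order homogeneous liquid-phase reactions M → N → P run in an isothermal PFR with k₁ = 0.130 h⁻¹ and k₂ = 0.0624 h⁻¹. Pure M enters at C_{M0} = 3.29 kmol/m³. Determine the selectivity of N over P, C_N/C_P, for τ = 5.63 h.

For first-order series with pure M initially, C_N(τ) = k₁C_{M0}/(k₂−k₁)·(e^(−k₁τ) − e^(−k₂τ)).
e^(−k₁τ) = e^(−0.130×5.63) = e^(−0.7319) = 0.4810; e^(−k₂τ) = e^(−0.3513) = 0.7038.
C_N = 0.130×3.29/(0.0624−0.130) × (0.4810−0.7038) = (-6.327)×(-0.2228) = 1.409 kmol/m³.
C_M = C_{M0}e^(−k₁τ) = 1.582 kmol/m³, so C_P = C_{M0}−C_M−C_N = 0.2981 kmol/m³; C_N/C_P = 4.73.

4.73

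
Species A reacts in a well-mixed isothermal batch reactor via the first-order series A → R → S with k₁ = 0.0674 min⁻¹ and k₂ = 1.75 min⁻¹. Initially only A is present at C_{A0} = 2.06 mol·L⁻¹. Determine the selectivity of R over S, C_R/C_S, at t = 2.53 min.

The intermediate concentration in a first-order A→B→C sequence is C_R = k₁C_{A0}(e^(−k₁t) − e^(−k₂t))/(k₂−k₁).
e^(−k₁t) = e^(−0.0674×2.53) = e^(−0.1705) = 0.8432; e^(−k₂t) = e^(−4.427) = 0.01194.
C_R = 0.0674×2.06/(1.75−0.0674) × (0.8432−0.01194) = 0.08252×0.8313 = 0.06860 mol·L⁻¹.
C_A = C_{A0}e^(−k₁t) = 1.737 mol·L⁻¹, so C_S = C_{A0}−C_A−C_R = 0.2544 mol·L⁻¹; C_R/C_S = 0.270.

0.270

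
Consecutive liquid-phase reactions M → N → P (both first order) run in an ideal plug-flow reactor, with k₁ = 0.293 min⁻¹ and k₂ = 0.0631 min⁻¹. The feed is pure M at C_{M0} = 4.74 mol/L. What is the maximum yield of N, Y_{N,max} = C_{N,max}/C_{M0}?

0.656

Evaluating C_N at τ_opt = ln(k₂/k₁)/(k₂−k₁) gives C_{N,max}/C_{M0} = (k₁/k₂)^[k₂/(k₂−k₁)].
= (0.293/0.0631)^(0.0631/(0.0631−0.293)) = (4.643)^(-0.2745) = 0.6561.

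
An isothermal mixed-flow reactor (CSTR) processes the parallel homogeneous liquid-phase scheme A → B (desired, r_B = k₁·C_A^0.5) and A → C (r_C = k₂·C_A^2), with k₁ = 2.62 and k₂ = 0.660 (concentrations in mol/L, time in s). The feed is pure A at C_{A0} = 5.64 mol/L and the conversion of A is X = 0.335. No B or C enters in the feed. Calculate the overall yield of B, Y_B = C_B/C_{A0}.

0.118

Exit C_A = C_{A0}(1−X) = 5.64×0.665 = 3.751 mol/L.
In a CSTR the entire volume is at exit conditions, so r_B = 2.62×3.751^0.5 = 5.074 and r_C = 0.660×3.751^2 = 9.284.
Fraction of consumed A going to B: r_B/(r_B+r_C) = 0.3534.
C_B = 0.3534·C_{A0}·X = 0.3534×5.64×0.335 = 0.668 mol/L; Y_B = C_B/C_{A0} = 0.118.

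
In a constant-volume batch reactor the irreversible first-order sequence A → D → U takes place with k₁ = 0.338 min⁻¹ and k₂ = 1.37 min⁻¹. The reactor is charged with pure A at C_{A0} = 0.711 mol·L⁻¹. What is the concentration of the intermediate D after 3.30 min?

0.0738 mol·L⁻¹

The intermediate concentration in a first-order A→B→C sequence is C_D = k₁C_{A0}(e^(−k₁t) − e^(−k₂t))/(k₂−k₁).
e^(−k₁t) = e^(−0.338×3.30) = e^(−1.115) = 0.3278; e^(−k₂t) = e^(−4.521) = 0.01088.
C_D = 0.338×0.711/(1.37−0.338) × (0.3278−0.01088) = 0.2329×0.3169 = 0.07380 mol·L⁻¹.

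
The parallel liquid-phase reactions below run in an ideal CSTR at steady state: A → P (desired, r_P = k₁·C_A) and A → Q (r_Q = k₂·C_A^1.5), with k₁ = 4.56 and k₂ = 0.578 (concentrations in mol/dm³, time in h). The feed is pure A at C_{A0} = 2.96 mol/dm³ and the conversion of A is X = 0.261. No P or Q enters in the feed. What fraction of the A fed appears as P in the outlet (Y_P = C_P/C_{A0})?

Exit C_A = C_{A0}(1−X) = 2.96×0.739 = 2.187 mol/dm³.
A CSTR operates uniformly at the exit composition, giving r_P = 9.975 and r_Q = 1.870 (each k·C_A^n at C_A = 2.187).
Fraction of consumed A going to P: r_P/(r_P+r_Q) = 0.8421.
C_P = 0.8421·C_{A0}·X = 0.8421×2.96×0.261 = 0.651 mol/dm³; Y_P = C_P/C_{A0} = 0.220.

0.220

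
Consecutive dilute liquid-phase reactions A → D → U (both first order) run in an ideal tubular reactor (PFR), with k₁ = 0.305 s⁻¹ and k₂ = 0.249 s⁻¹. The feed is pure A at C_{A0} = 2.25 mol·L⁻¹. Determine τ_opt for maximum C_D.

The intermediate peaks when r₁ = r₂, i.e. k₁e^(−k₁τ) = k₂e^(−k₂τ), giving τ_opt = ln(k₂/k₁)/(k₂−k₁).
= ln(0.249/0.305)/(0.249−0.305) = ln(0.8164)/-0.05600 = -0.2029/-0.05600 = 3.62 s.

3.62 s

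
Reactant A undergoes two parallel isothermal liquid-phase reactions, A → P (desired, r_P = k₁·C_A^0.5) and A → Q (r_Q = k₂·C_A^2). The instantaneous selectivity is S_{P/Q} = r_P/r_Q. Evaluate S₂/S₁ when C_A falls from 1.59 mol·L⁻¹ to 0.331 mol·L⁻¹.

S_{P/Q} = (k₁/k₂)·C_A^-1.5, so S₂/S₁ = (C_{A,2}/C_{A,1})^-1.5.
= (0.331/1.59)^(-1.5) = (0.2082)^(-1.5) = 10.5.
Selectivity toward P rises as C_A falls — low-concentration operation is favoured.

10.5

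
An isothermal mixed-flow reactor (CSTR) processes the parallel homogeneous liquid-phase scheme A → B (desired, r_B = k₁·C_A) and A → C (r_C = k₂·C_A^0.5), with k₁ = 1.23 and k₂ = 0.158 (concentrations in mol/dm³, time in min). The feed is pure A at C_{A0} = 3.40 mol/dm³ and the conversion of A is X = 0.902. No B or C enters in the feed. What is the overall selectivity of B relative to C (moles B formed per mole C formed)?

Exit C_A = C_{A0}(1−X) = 3.40×0.0980 = 0.3332 mol/dm³.
Rates in a CSTR are evaluated at the outlet concentration: r_B = 1.23×0.3332 = 0.4098, r_C = 0.158×0.3332^0.5 = 0.09120.
Overall selectivity = C_B/C_C = r_Bτ/(r_Cτ) = r_B/r_C = 4.49.

4.49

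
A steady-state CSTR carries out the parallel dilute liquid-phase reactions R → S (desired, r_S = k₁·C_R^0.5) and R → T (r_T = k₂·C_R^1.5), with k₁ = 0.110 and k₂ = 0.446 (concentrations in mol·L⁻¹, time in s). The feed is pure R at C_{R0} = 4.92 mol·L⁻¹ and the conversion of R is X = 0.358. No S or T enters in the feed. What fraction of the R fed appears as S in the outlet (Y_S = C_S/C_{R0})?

Exit C_R = C_{R0}(1−X) = 4.92×0.642 = 3.159 mol·L⁻¹.
Rates in a CSTR are evaluated at the outlet concentration: r_S = 0.110×3.159^0.5 = 0.1955, r_T = 0.446×3.159^1.5 = 2.504.
Fraction of consumed R going to S: r_S/(r_S+r_T) = 0.07243.
C_S = 0.07243·C_{R0}·X = 0.07243×4.92×0.358 = 0.128 mol·L⁻¹; Y_S = C_S/C_{R0} = 0.0259.

0.0259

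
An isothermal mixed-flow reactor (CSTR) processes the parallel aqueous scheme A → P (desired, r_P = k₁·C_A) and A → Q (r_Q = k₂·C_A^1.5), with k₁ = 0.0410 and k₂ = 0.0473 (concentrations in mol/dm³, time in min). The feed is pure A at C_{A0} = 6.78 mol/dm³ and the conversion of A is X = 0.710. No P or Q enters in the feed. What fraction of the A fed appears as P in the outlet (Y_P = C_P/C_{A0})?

Exit C_A = C_{A0}(1−X) = 6.78×0.290 = 1.966 mol/dm³.
Rates in a CSTR are evaluated at the outlet concentration: r_P = 0.0410×1.966 = 0.08061, r_Q = 0.0473×1.966^1.5 = 0.1304.
Fraction of consumed A going to P: r_P/(r_P+r_Q) = 0.3820.
C_P = 0.3820·C_{A0}·X = 0.3820×6.78×0.710 = 1.84 mol/dm³; Y_P = C_P/C_{A0} = 0.271.

0.271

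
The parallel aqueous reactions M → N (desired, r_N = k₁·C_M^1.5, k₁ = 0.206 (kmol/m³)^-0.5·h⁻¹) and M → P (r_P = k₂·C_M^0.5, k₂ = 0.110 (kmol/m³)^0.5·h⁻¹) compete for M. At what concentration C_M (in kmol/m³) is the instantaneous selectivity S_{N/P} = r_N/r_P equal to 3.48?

S_{N/P} = (k₁/k₂)·C_M ⇒ C_M = S·k₂/k₁.
= 3.48×0.110/0.206 = 1.86 kmol/m³.

1.86 kmol/m³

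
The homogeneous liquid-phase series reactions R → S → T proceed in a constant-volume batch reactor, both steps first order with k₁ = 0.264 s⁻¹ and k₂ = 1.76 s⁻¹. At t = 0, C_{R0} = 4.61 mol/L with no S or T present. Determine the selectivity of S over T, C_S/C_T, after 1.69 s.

0.406

Solving the coupled first-order balances gives C_S(t) = [k₁/(k₂−k₁)]·C_{R0}·(e^(−k₁t) − e^(−k₂t)).
e^(−k₁t) = e^(−0.264×1.69) = e^(−0.4462) = 0.6401; e^(−k₂t) = e^(−2.974) = 0.05108.
C_S = 0.264×4.61/(1.76−0.264) × (0.6401−0.05108) = 0.8135×0.5890 = 0.4792 mol/L.
C_R = C_{R0}e^(−k₁t) = 2.951 mol/L, so C_T = C_{R0}−C_R−C_S = 1.180 mol/L; C_S/C_T = 0.406.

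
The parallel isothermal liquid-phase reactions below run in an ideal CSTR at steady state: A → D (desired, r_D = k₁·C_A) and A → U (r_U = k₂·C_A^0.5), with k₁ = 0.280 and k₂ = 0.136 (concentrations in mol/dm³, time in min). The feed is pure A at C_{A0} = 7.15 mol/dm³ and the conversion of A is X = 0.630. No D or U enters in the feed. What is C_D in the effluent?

Exit C_A = C_{A0}(1−X) = 7.15×0.370 = 2.646 mol/dm³.
In a CSTR the entire volume is at exit conditions, so r_D = 0.280×2.646 = 0.7407 and r_U = 0.136×2.646^0.5 = 0.2212.
Fraction of consumed A going to D: r_D/(r_D+r_U) = 0.7700.
C_D = 0.7700·C_{A0}·X = 0.7700×7.15×0.630 = 3.47 mol/dm³.

3.47 mol/dm³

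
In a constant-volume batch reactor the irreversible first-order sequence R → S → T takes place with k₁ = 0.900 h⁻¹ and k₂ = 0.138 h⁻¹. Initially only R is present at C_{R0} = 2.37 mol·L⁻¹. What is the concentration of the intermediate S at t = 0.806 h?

Solving the coupled first-order balances gives C_S(t) = [k₁/(k₂−k₁)]·C_{R0}·(e^(−k₁t) − e^(−k₂t)).
e^(−k₁t) = e^(−0.900×0.806) = e^(−0.7254) = 0.4841; e^(−k₂t) = e^(−0.1112) = 0.8947.
C_S = 0.900×2.37/(0.138−0.900) × (0.4841−0.8947) = (-2.799)×(-0.4106) = 1.149 mol·L⁻¹.

1.15 mol·L⁻¹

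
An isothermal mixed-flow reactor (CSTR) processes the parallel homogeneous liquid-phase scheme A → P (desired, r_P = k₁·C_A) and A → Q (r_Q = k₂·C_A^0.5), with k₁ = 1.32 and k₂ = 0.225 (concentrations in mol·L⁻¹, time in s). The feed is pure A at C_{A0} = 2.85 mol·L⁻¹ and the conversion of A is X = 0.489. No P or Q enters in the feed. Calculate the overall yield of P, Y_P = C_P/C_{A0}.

Exit C_A = C_{A0}(1−X) = 2.85×0.511 = 1.456 mol·L⁻¹.
In a CSTR the entire volume is at exit conditions, so r_P = 1.32×1.456 = 1.922 and r_Q = 0.225×1.456^0.5 = 0.2715.
Fraction of consumed A going to P: r_P/(r_P+r_Q) = 0.8762.
C_P = 0.8762·C_{A0}·X = 0.8762×2.85×0.489 = 1.22 mol·L⁻¹; Y_P = C_P/C_{A0} = 0.428.

0.428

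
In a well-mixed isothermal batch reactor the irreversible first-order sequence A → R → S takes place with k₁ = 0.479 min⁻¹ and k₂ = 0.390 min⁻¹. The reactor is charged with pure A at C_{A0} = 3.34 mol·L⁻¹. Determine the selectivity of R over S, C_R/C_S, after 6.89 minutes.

0.211

The intermediate concentration in a first-order A→B→C sequence is C_R = k₁C_{A0}(e^(−k₁t) − e^(−k₂t))/(k₂−k₁).
e^(−k₁t) = e^(−0.479×6.89) = e^(−3.300) = 0.03687; e^(−k₂t) = e^(−2.687) = 0.06808.
C_R = 0.479×3.34/(0.390−0.479) × (0.03687−0.06808) = (-17.98)×(-0.03121) = 0.5610 mol·L⁻¹.
C_A = C_{A0}e^(−k₁t) = 0.1232 mol·L⁻¹, so C_S = C_{A0}−C_A−C_R = 2.656 mol·L⁻¹; C_R/C_S = 0.211.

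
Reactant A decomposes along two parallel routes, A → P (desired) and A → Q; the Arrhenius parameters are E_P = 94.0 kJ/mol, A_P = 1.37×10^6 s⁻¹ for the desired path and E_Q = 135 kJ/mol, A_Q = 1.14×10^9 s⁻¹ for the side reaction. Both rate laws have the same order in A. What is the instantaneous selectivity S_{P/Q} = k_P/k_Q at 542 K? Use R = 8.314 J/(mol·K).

Since both paths have the same order in A, the concentration cancels and S_{P/Q} = k_P/k_Q = (A_P/A_Q)·exp[(E_Q−E_P)/(RT)].
(E_Q−E_P)/(RT) = (135−94.0)×10³/(8.314×542) = 41000/4506 = 9.099.
k_P/k_Q = (1.37×10^6/1.14×10^9)·exp(9.099) = 0.001202 × 8943 = 10.7.
Since E_P < E_Q, lowering the temperature improves selectivity toward P.

10.7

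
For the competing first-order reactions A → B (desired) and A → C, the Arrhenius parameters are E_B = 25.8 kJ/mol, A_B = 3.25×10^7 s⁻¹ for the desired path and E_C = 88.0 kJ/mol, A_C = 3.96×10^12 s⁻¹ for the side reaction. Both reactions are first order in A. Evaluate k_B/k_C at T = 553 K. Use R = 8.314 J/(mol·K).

6.16

Since both paths have the same order in A, the concentration cancels and S_{B/C} = k_B/k_C = (A_B/A_C)·exp[(E_C−E_B)/(RT)].
(E_C−E_B)/(RT) = (88.0−25.8)×10³/(8.314×553) = 62200/4598 = 13.53.
k_B/k_C = (3.25×10^7/3.96×10^12)·exp(13.53) = 8.207×10^-6 × 7.506×10^5 = 6.16.
Since E_B < E_C, lowering the temperature improves selectivity toward B.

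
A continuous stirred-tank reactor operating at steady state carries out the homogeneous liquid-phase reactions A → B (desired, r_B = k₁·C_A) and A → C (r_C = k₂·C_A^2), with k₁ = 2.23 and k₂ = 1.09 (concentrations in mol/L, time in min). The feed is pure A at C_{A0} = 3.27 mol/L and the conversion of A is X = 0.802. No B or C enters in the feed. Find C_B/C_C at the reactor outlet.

Exit C_A = C_{A0}(1−X) = 3.27×0.198 = 0.6475 mol/L.
Rates in a CSTR are evaluated at the outlet concentration: r_B = 2.23×0.6475 = 1.444, r_C = 1.09×0.6475^2 = 0.4569.
Overall selectivity = C_B/C_C = r_Bτ/(r_Cτ) = r_B/r_C = 3.16.

3.16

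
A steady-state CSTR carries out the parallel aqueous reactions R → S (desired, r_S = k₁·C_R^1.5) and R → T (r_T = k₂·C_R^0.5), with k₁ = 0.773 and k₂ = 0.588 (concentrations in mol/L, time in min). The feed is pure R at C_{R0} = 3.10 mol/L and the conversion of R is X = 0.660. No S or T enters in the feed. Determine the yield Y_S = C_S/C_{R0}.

0.383

Exit C_R = C_{R0}(1−X) = 3.10×0.340 = 1.054 mol/L.
A CSTR operates uniformly at the exit composition, giving r_S = 0.8365 and r_T = 0.6037 (each k·C_R^n at C_R = 1.054).
Fraction of consumed R going to S: r_S/(r_S+r_T) = 0.5808.
C_S = 0.5808·C_{R0}·X = 0.5808×3.10×0.660 = 1.19 mol/L; Y_S = C_S/C_{R0} = 0.383.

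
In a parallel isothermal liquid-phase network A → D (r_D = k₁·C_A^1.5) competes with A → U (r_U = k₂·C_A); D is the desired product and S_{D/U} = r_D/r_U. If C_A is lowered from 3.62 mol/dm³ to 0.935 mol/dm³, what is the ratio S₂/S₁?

S_{D/U} = (k₁/k₂)·C_A^0.5, so S₂/S₁ = (C_{A,2}/C_{A,1})^0.5.
= (0.935/3.62)^0.5 = (0.2583)^0.5 = 0.508.
Selectivity toward D falls as C_A falls — high-concentration operation is favoured.

0.508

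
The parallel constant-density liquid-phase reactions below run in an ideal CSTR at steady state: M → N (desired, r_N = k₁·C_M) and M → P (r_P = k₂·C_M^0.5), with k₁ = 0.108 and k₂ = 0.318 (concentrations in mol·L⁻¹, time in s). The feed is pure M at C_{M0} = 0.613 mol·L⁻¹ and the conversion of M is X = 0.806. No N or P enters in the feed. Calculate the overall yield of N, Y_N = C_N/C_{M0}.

Exit C_M = C_{M0}(1−X) = 0.613×0.194 = 0.1189 mol·L⁻¹.
Rates in a CSTR are evaluated at the outlet concentration: r_N = 0.108×0.1189 = 0.01284, r_P = 0.318×0.1189^0.5 = 0.1097.
Fraction of consumed M going to N: r_N/(r_N+r_P) = 0.1048.
C_N = 0.1048·C_{M0}·X = 0.1048×0.613×0.806 = 0.0518 mol·L⁻¹; Y_N = C_N/C_{M0} = 0.0845.

0.0845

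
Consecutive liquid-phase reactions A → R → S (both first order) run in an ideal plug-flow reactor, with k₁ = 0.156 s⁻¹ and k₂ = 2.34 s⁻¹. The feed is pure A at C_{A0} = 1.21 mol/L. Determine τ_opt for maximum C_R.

The intermediate peaks when r₁ = r₂, i.e. k₁e^(−k₁τ) = k₂e^(−k₂τ), giving τ_opt = ln(k₂/k₁)/(k₂−k₁).
= ln(2.34/0.156)/(2.34−0.156) = ln(15.00)/2.184 = 2.708/2.184 = 1.24 s.

1.24 s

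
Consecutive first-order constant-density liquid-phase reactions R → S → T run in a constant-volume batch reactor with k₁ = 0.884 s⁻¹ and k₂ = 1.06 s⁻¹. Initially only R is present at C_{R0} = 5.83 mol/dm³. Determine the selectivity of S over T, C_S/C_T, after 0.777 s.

1.86

For first-order series with pure R initially, C_S(t) = k₁C_{R0}/(k₂−k₁)·(e^(−k₁t) − e^(−k₂t)).
e^(−k₁t) = e^(−0.884×0.777) = e^(−0.6869) = 0.5031; e^(−k₂t) = e^(−0.8236) = 0.4388.
C_S = 0.884×5.83/(1.06−0.884) × (0.5031−0.4388) = 29.28×0.06431 = 1.883 mol/dm³.
C_R = C_{R0}e^(−k₁t) = 2.933 mol/dm³, so C_T = C_{R0}−C_R−C_S = 1.014 mol/dm³; C_S/C_T = 1.86.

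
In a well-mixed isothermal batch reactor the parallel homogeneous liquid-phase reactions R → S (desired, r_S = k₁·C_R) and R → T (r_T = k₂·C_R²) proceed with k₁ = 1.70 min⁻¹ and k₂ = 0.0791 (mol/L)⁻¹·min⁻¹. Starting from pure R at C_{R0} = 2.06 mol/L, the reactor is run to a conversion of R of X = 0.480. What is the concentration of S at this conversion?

0.922 mol/L

C_R = C_{R0}(1−X) = 1.071 mol/L.
Along a PFR/batch, dC_S/dC_R = −r_S/(r_S+r_T) = −k₁/(k₁+k₂·C_R).
Integrating from C_{R0} to C_R: C_S = (1.70/0.0791)·ln[(1.70+0.0791·2.06)/(1.70+0.0791·1.07)] = 21.49·ln(1.863/1.785) = 0.9218 mol/L.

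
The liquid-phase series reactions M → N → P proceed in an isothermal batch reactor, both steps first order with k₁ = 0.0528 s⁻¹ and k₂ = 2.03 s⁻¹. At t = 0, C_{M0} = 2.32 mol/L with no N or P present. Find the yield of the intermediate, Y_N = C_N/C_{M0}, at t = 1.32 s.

The intermediate concentration in a first-order A→B→C sequence is C_N = k₁C_{M0}(e^(−k₁t) − e^(−k₂t))/(k₂−k₁).
e^(−k₁t) = e^(−0.0528×1.32) = e^(−0.06970) = 0.9327; e^(−k₂t) = e^(−2.680) = 0.06859.
C_N = 0.0528×2.32/(2.03−0.0528) × (0.9327−0.06859) = 0.06195×0.8641 = 0.05353 mol/L.
Y_N = C_N/C_{M0} = 0.05353/2.32 = 0.0231.

0.0231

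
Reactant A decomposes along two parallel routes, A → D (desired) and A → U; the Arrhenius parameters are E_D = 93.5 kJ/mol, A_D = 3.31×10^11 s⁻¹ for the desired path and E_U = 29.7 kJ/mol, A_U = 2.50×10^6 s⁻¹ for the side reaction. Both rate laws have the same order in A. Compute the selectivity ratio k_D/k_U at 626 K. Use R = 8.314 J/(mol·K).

Since both paths have the same order in A, the concentration cancels and S_{D/U} = k_D/k_U = (A_D/A_U)·exp[(E_U−E_D)/(RT)].
(E_U−E_D)/(RT) = (29.7−93.5)×10³/(8.314×626) = -63800/5205 = -12.26.
k_D/k_U = (3.31×10^11/2.50×10^6)·exp(-12.26) = 1.324×10^5 × 4.745×10^-6 = 0.628.
Since E_D > E_U, raising the temperature improves selectivity toward D.

0.628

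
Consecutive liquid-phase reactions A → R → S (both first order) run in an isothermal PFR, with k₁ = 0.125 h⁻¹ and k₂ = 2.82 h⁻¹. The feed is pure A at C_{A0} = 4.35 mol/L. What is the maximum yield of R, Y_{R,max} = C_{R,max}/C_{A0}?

0.0384

Evaluating C_R at τ_opt = ln(k₂/k₁)/(k₂−k₁) gives C_{R,max}/C_{A0} = (k₁/k₂)^[k₂/(k₂−k₁)].
= (0.125/2.82)^(2.82/(2.82−0.125)) = (0.04433)^(1.046) = 0.03836.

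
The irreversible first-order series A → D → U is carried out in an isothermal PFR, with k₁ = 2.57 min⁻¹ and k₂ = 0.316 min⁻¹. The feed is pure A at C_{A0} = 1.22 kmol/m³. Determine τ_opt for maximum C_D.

0.930 min

Setting dC_D/dτ = 0 gives τ_opt = ln(k₂/k₁)/(k₂−k₁).
= ln(0.316/2.57)/(0.316−2.57) = ln(0.1230)/-2.254 = -2.096/-2.254 = 0.930 min.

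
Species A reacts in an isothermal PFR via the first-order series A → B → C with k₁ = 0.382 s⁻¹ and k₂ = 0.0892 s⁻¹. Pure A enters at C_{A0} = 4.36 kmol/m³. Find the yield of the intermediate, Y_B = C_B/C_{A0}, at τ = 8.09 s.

For first-order series with pure A initially, C_B(τ) = k₁C_{A0}/(k₂−k₁)·(e^(−k₁τ) − e^(−k₂τ)).
e^(−k₁τ) = e^(−0.382×8.09) = e^(−3.090) = 0.04548; e^(−k₂τ) = e^(−0.7216) = 0.4860.
C_B = 0.382×4.36/(0.0892−0.382) × (0.04548−0.4860) = (-5.688)×(-0.4405) = 2.506 kmol/m³.
Y_B = C_B/C_{A0} = 2.506/4.36 = 0.575.

0.575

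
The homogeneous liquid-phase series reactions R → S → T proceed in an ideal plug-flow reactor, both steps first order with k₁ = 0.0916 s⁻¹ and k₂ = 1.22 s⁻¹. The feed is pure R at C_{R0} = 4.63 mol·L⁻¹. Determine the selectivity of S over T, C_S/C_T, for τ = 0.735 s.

For first-order series with pure R initially, C_S(τ) = k₁C_{R0}/(k₂−k₁)·(e^(−k₁τ) − e^(−k₂τ)).
e^(−k₁τ) = e^(−0.0916×0.735) = e^(−0.06733) = 0.9349; e^(−k₂τ) = e^(−0.8967) = 0.4079.
C_S = 0.0916×4.63/(1.22−0.0916) × (0.9349−0.4079) = 0.3758×0.5270 = 0.1981 mol·L⁻¹.
C_R = C_{R0}e^(−k₁τ) = 4.329 mol·L⁻¹, so C_T = C_{R0}−C_R−C_S = 0.1034 mol·L⁻¹; C_S/C_T = 1.92.

1.92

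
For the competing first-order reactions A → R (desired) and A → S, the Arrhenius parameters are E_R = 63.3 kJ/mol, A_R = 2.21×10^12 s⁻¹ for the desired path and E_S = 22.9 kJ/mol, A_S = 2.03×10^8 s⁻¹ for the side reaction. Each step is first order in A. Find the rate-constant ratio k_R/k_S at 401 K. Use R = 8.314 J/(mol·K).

0.0595

With equal orders, S_{R/S} = k_R/k_S = (A_R/A_S)·exp[(E_S−E_R)/(RT)].
(E_S−E_R)/(RT) = (22.9−63.3)×10³/(8.314×401) = -40400/3334 = -12.12.
k_R/k_S = (2.21×10^12/2.03×10^8)·exp(-12.12) = 10887 × 5.461×10^-6 = 0.0595.
Since E_R > E_S, raising the temperature improves selectivity toward R.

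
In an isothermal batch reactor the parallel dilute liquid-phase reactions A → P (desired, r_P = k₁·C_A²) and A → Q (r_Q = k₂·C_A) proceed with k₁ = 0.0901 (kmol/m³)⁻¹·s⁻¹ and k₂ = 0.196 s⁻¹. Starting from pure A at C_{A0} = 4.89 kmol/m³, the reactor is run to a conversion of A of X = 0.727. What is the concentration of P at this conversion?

2.03 kmol/m³

C_A = C_{A0}(1−X) = 1.335 kmol/m³.
Along a PFR/batch, dC_Q/dC_A = −r_Q/(r_P+r_Q) = −k₂/(k₂+k₁·C_A).
Integrating from C_{A0} to C_A: C_Q = (0.196/0.0901)·ln[(0.196+0.0901·4.89)/(0.196+0.0901·1.33)] = 2.175·ln(0.6366/0.3163) = 1.522 kmol/m³.
Then C_P = (C_{A0}−C_A) − C_Q = 3.555 − 1.522 = 2.033 kmol/m³.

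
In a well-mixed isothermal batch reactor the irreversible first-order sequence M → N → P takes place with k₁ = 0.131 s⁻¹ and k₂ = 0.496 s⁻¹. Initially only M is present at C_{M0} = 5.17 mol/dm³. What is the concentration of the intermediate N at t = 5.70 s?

The intermediate concentration in a first-order A→B→C sequence is C_N = k₁C_{M0}(e^(−k₁t) − e^(−k₂t))/(k₂−k₁).
e^(−k₁t) = e^(−0.131×5.70) = e^(−0.7467) = 0.4739; e^(−k₂t) = e^(−2.827) = 0.05918.
C_N = 0.131×5.17/(0.496−0.131) × (0.4739−0.05918) = 1.856×0.4147 = 0.7696 mol/dm³.

0.770 mol/dm³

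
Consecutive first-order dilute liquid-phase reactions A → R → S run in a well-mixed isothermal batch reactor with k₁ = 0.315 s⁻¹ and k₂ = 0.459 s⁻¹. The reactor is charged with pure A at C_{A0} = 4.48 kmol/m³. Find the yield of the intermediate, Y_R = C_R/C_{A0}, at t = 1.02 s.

The intermediate concentration in a first-order A→B→C sequence is C_R = k₁C_{A0}(e^(−k₁t) − e^(−k₂t))/(k₂−k₁).
e^(−k₁t) = e^(−0.315×1.02) = e^(−0.3213) = 0.7252; e^(−k₂t) = e^(−0.4682) = 0.6261.
C_R = 0.315×4.48/(0.459−0.315) × (0.7252−0.6261) = 9.800×0.09906 = 0.9708 kmol/m³.
Y_R = C_R/C_{A0} = 0.9708/4.48 = 0.217.

0.217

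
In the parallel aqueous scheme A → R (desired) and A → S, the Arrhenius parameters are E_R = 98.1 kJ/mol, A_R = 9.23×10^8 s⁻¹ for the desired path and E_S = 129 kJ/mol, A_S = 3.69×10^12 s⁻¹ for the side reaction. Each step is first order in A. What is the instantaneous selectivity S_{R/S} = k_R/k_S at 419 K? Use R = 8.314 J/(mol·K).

1.78

Since both paths have the same order in A, the concentration cancels and S_{R/S} = k_R/k_S = (A_R/A_S)·exp[(E_S−E_R)/(RT)].
(E_S−E_R)/(RT) = (129−98.1)×10³/(8.314×419) = 30900/3484 = 8.870.
k_R/k_S = (9.23×10^8/3.69×10^12)·exp(8.870) = 2.501×10^-4 × 7117 = 1.78.
Since E_R < E_S, lowering the temperature improves selectivity toward R.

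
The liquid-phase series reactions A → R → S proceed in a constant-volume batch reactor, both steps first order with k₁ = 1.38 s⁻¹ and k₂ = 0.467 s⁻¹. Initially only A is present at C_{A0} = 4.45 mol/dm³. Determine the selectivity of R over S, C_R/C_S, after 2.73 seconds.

Solving the coupled first-order balances gives C_R(t) = [k₁/(k₂−k₁)]·C_{A0}·(e^(−k₁t) − e^(−k₂t)).
e^(−k₁t) = e^(−1.38×2.73) = e^(−3.767) = 0.02311; e^(−k₂t) = e^(−1.275) = 0.2795.
C_R = 1.38×4.45/(0.467−1.38) × (0.02311−0.2795) = (-6.726)×(-0.2563) = 1.724 mol/dm³.
C_A = C_{A0}e^(−k₁t) = 0.1028 mol/dm³, so C_S = C_{A0}−C_A−C_R = 2.623 mol/dm³; C_R/C_S = 0.657.

0.657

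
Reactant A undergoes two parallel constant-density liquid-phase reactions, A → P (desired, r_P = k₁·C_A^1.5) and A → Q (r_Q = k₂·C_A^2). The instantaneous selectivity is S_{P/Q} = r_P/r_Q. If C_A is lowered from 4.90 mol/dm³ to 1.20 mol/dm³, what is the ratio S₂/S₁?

2.02

S_{P/Q} = (k₁/k₂)·C_A^-0.5, so S₂/S₁ = (C_{A,2}/C_{A,1})^-0.5.
= (1.20/4.90)^(-0.5) = (0.2449)^(-0.5) = 2.02.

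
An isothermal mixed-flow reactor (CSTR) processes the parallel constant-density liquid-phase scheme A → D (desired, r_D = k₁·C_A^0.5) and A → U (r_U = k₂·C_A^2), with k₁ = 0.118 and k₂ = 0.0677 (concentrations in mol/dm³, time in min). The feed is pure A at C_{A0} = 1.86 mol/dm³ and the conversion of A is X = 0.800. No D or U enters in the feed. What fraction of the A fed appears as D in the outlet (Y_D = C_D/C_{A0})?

Exit C_A = C_{A0}(1−X) = 1.86×0.200 = 0.3720 mol/dm³.
In a CSTR the entire volume is at exit conditions, so r_D = 0.118×0.3720^0.5 = 0.07197 and r_U = 0.0677×0.3720^2 = 0.009369.
Fraction of consumed A going to D: r_D/(r_D+r_U) = 0.8848.
C_D = 0.8848·C_{A0}·X = 0.8848×1.86×0.800 = 1.32 mol/dm³; Y_D = C_D/C_{A0} = 0.708.

0.708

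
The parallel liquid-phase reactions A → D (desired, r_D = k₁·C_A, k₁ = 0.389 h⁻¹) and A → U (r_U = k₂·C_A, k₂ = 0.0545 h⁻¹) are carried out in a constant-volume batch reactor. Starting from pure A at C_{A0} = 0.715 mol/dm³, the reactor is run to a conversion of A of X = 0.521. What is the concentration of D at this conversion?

0.327 mol/dm³

C_A = C_{A0}(1−X) = 0.3425 mol/dm³.
Both paths are first order in A, so the instantaneous fraction to D is constant: dC_D/d(−C_A) = k₁/(k₁+k₂) = 0.8771.
C_D = 0.8771·(C_{A0}−C_A) = 0.8771×0.3725 = 0.327 mol/dm³.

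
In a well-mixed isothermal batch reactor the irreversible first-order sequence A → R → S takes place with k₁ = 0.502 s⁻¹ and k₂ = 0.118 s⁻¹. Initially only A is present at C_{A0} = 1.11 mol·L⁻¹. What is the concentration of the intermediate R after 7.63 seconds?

0.558 mol·L⁻¹

The intermediate concentration in a first-order A→B→C sequence is C_R = k₁C_{A0}(e^(−k₁t) − e^(−k₂t))/(k₂−k₁).
e^(−k₁t) = e^(−0.502×7.63) = e^(−3.830) = 0.02170; e^(−k₂t) = e^(−0.9003) = 0.4064.
C_R = 0.502×1.11/(0.118−0.502) × (0.02170−0.4064) = (-1.451)×(-0.3847) = 0.5583 mol·L⁻¹.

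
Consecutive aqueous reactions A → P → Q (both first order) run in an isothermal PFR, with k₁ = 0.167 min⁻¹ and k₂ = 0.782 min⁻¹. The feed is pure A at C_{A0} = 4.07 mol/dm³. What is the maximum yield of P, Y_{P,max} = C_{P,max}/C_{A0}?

Evaluating C_P at τ_opt = ln(k₂/k₁)/(k₂−k₁) gives C_{P,max}/C_{A0} = (k₁/k₂)^[k₂/(k₂−k₁)].
= (0.167/0.782)^(0.782/(0.782−0.167)) = (0.2136)^(1.272) = 0.1404.

0.140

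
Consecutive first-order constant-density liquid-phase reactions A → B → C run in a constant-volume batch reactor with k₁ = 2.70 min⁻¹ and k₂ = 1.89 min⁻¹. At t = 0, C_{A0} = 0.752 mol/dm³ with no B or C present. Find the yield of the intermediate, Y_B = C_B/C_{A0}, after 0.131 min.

0.262

For first-order series with pure A initially, C_B(t) = k₁C_{A0}/(k₂−k₁)·(e^(−k₁t) − e^(−k₂t)).
e^(−k₁t) = e^(−2.70×0.131) = e^(−0.3537) = 0.7021; e^(−k₂t) = e^(−0.2476) = 0.7807.
C_B = 2.70×0.752/(1.89−2.70) × (0.7021−0.7807) = (-2.507)×(-0.07859) = 0.1970 mol/dm³.
Y_B = C_B/C_{A0} = 0.1970/0.752 = 0.262.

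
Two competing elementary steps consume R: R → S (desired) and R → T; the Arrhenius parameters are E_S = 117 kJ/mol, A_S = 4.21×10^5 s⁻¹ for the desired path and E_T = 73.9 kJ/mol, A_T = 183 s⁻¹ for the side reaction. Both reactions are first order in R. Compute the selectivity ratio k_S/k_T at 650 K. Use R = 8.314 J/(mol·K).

With equal orders, S_{S/T} = k_S/k_T = (A_S/A_T)·exp[(E_T−E_S)/(RT)].
(E_T−E_S)/(RT) = (73.9−117)×10³/(8.314×650) = -43100/5404 = -7.975.
k_S/k_T = (4.21×10^5/183)·exp(-7.975) = 2301 × 3.438×10^-4 = 0.791.
Since E_S > E_T, raising the temperature improves selectivity toward S.

0.791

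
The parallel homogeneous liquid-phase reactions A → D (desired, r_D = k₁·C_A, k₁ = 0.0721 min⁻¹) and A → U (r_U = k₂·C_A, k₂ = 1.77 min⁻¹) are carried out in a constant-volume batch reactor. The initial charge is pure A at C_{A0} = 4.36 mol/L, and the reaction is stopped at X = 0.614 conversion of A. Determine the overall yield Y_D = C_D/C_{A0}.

0.0240

C_A = C_{A0}(1−X) = 1.683 mol/L.
Both paths are first order in A, so the instantaneous fraction to D is constant: dC_D/d(−C_A) = k₁/(k₁+k₂) = 0.03914.
C_D = 0.03914·(C_{A0}−C_A) = 0.03914×2.677 = 0.105 mol/L.
Y_D = C_D/C_{A0} = 0.1048/4.36 = 0.0240.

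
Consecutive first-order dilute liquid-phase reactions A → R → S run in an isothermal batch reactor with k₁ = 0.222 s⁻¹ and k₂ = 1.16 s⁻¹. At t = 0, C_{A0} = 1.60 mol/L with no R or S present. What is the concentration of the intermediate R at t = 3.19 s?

Solving the coupled first-order balances gives C_R(t) = [k₁/(k₂−k₁)]·C_{A0}·(e^(−k₁t) − e^(−k₂t)).
e^(−k₁t) = e^(−0.222×3.19) = e^(−0.7082) = 0.4925; e^(−k₂t) = e^(−3.700) = 0.02471.
C_R = 0.222×1.60/(1.16−0.222) × (0.4925−0.02471) = 0.3787×0.4678 = 0.1772 mol/L.

0.177 mol/L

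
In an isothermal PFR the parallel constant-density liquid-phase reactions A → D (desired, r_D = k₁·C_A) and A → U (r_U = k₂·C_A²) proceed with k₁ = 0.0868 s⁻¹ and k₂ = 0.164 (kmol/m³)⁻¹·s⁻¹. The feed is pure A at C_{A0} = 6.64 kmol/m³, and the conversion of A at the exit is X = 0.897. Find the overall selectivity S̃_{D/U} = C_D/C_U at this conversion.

C_A = C_{A0}(1−X) = 0.6839 kmol/m³.
Along a PFR/batch, dC_D/dC_A = −r_D/(r_D+r_U) = −k₁/(k₁+k₂·C_A).
Integrating from C_{A0} to C_A: C_D = (0.0868/0.164)·ln[(0.0868+0.164·6.64)/(0.0868+0.164·0.684)] = 0.5293·ln(1.176/0.1990) = 0.9403 kmol/m³.
C_U = (C_{A0}−C_A)−C_D = 5.016 kmol/m³; S̃_{D/U} = 0.9403/5.016 = 0.187.

0.187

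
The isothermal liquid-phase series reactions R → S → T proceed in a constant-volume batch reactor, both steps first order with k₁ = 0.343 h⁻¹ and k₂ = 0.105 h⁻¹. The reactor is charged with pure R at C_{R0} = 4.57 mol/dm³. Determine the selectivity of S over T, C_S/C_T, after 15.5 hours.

Solving the coupled first-order balances gives C_S(t) = [k₁/(k₂−k₁)]·C_{R0}·(e^(−k₁t) − e^(−k₂t)).
e^(−k₁t) = e^(−0.343×15.5) = e^(−5.317) = 0.004910; e^(−k₂t) = e^(−1.627) = 0.1964.
C_S = 0.343×4.57/(0.105−0.343) × (0.004910−0.1964) = (-6.586)×(-0.1915) = 1.261 mol/dm³.
C_R = C_{R0}e^(−k₁t) = 0.02244 mol/dm³, so C_T = C_{R0}−C_R−C_S = 3.286 mol/dm³; C_S/C_T = 0.384.

0.384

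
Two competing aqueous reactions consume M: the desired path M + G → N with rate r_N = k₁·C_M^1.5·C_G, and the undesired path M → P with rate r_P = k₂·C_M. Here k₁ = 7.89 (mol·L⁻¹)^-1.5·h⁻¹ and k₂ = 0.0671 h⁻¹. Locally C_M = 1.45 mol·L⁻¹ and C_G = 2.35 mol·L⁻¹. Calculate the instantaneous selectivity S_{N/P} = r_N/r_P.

S_{N/P} = r_N/r_P = (k₁·C_M^1.5·C_G)/(k₂·C_M) = (k₁/k₂)·C_M^0.5·C_G.
= (7.89×1.450^1.5×2.350) / (0.0671×1.450) = 32.37/0.09730 = 333.

333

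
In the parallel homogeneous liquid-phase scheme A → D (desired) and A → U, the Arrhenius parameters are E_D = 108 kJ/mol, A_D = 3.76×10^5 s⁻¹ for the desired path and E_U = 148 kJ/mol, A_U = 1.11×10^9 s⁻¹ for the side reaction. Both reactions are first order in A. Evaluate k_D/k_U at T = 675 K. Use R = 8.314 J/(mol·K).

k_D/k_U = (A_D/A_U)·exp[−(E_D−E_U)/(RT)] = (A_D/A_U)·exp[(E_U−E_D)/(RT)].
(E_U−E_D)/(RT) = (148−108)×10³/(8.314×675) = 40000/5612 = 7.128.
k_D/k_U = (3.76×10^5/1.11×10^9)·exp(7.128) = 3.387×10^-4 × 1246 = 0.422.

0.422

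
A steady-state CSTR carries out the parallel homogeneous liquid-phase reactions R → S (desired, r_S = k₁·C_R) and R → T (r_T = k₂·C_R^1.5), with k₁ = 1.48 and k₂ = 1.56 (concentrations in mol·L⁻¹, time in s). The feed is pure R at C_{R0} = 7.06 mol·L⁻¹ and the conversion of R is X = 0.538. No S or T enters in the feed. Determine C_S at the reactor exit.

1.31 mol·L⁻¹

Exit C_R = C_{R0}(1−X) = 7.06×0.462 = 3.262 mol·L⁻¹.
In a CSTR the entire volume is at exit conditions, so r_S = 1.48×3.262 = 4.827 and r_T = 1.56×3.262^1.5 = 9.190.
Fraction of consumed R going to S: r_S/(r_S+r_T) = 0.3444.
C_S = 0.3444·C_{R0}·X = 0.3444×7.06×0.538 = 1.31 mol·L⁻¹.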